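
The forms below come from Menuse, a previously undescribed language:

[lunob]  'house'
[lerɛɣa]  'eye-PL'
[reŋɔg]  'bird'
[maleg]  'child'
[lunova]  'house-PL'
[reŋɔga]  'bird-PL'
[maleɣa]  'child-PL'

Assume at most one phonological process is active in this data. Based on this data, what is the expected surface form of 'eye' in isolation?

[lerɛg]

The stem for 'child' ends in [g] in [maleg] but [ɣ] in [maleɣa].
Compare 'bird', with invariant [g] in [reŋɔg] and [reŋɔga]: an analysis with underlying /g/ and a rule producing [ɣ] before the PL suffix would wrongly predict alternation here too.
So /ɣ/ is underlying, and a rule of word-final hardening — voiced fricatives become stops word-finally — gives [g].
From [lerɛɣa] the stem 'eye' is /lerɛɣ/; word-finally this yields [lerɛg].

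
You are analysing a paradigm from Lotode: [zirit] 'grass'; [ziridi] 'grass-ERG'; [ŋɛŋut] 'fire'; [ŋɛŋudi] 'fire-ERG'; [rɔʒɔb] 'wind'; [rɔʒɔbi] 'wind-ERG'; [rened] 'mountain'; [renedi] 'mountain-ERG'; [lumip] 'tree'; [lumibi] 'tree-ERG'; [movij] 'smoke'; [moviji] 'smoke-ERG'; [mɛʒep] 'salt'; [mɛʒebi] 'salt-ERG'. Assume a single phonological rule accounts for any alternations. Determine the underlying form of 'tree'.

/lumip/

The stem for 'tree' ends in [p] in [lumip] but [b] in [lumibi].
But 'wind' keeps [b] in both environments ([rɔʒɔb], [rɔʒɔbi]), so there is no rule changing /b/ to [p] in isolation.
The alternation reflects intervocalic voicing: voiceless stops become voiced between vowels. /p/ is underlying.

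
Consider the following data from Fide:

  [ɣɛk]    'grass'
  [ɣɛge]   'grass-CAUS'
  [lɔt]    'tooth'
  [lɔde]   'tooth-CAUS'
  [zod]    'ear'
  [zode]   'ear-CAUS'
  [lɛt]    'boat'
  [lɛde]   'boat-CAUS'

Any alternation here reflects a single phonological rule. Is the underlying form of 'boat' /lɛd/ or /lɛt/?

/lɛt/

In [lɛt] and [lɛde] the final segment of 'boat' alternates: [t] ~ [d].
Compare 'ear', with invariant [d] in [zod] and [zode]: an analysis with underlying /d/ and a rule producing [t] in isolation would wrongly predict alternation here too.
The underlying segment must be /t/; voiceless stops become voiced between vowels, yielding [d] there.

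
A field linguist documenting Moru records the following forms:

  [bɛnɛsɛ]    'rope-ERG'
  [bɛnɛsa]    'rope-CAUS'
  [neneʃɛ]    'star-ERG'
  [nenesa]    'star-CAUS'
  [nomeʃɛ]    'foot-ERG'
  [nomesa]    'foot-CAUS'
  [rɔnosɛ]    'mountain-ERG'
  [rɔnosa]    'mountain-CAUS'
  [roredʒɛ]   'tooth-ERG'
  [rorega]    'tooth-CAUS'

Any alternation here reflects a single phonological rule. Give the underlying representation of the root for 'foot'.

The stem for 'foot' ends in [ʃ] in [nomeʃɛ] but [s] in [nomesa].
Compare 'mountain', with invariant [s] in [rɔnosɛ] and [rɔnosa]: an analysis with underlying /s/ and a rule producing [ʃ] before the ERG suffix would wrongly predict alternation here too.
The alternation reflects depalatalization: palato-alveolar /dʒ/ and /ʃ/ become [g] and [s] when no front vowel follows. /ʃ/ is underlying.

/nomeʃ/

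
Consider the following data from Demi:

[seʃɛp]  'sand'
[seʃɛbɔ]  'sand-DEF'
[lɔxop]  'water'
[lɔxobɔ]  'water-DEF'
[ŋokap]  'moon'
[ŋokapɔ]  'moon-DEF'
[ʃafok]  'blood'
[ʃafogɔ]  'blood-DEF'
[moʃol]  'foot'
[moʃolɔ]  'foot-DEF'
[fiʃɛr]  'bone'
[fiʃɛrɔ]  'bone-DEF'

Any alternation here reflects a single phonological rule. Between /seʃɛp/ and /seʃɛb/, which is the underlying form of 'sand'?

'sand' shows [p] ~ [b] at the end of the stem ([seʃɛp] vs [seʃɛbɔ]).
The stem 'moon' ([ŋokap], [ŋokapɔ]) shows [p] unchanged in both environments, so [p] cannot be basic with [b] derived before the DEF suffix.
Therefore /b/ is basic and [p] is derived by word-final obstruent devoicing (voiced obstruents become voiceless word-finally).

/seʃɛb/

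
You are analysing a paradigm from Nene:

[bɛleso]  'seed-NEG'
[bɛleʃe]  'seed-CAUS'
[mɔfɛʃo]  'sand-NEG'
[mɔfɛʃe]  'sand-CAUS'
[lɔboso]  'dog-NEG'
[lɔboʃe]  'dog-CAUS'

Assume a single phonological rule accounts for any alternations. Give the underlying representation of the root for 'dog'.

/lɔbos/

The stem for 'dog' ends in [s] in [lɔboso] but [ʃ] in [lɔboʃe].
But 'sand' keeps [ʃ] in both environments ([mɔfɛʃo], [mɔfɛʃe]), so there is no rule changing /ʃ/ to [s] before the NEG suffix.
The underlying segment must be /s/; /s/ becomes palato-alveolar [ʃ] before a front vowel, yielding [ʃ] there.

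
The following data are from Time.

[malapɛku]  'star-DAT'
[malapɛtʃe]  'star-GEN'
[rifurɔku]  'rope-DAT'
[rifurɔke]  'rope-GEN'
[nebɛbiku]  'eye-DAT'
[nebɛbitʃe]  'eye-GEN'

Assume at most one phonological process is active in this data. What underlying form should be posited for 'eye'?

/nebɛbitʃ/

In [nebɛbiku] and [nebɛbitʃe] the final segment of 'eye' alternates: [k] ~ [tʃ].
But 'rope' keeps [k] in both environments ([rifurɔku], [rifurɔke]), so there is no rule changing /k/ to [tʃ] before the GEN suffix.
Therefore /tʃ/ is basic and [k] is derived by depalatalization (palato-alveolar /tʃ/ becomes [k] when no front vowel follows).
The underlying form of 'eye' is therefore /nebɛbitʃ/.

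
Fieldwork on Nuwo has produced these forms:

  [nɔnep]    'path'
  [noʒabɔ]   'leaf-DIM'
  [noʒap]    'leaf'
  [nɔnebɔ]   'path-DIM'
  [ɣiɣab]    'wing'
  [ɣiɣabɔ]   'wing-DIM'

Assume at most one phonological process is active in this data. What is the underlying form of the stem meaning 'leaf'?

/noʒap/

In [noʒap] and [noʒabɔ] the final segment of 'leaf' alternates: [p] ~ [b].
Compare 'wing', with invariant [b] in [ɣiɣab] and [ɣiɣabɔ]: an analysis with underlying /b/ and a rule producing [p] in isolation would wrongly predict alternation here too.
Therefore /p/ is basic and [b] is derived by intervocalic voicing (voiceless stops become voiced between vowels).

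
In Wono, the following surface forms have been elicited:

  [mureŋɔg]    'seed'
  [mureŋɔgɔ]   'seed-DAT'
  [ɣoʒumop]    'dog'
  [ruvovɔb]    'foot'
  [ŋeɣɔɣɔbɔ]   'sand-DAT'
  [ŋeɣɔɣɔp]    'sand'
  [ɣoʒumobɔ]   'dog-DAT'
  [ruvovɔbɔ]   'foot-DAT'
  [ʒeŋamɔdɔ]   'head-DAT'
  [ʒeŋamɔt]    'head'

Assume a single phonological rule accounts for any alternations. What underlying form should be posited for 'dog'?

/ɣoʒumop/

The root 'dog' surfaces as [ɣoʒumobɔ] and [ɣoʒumop], with a stem-final [b] ~ [p] alternation.
The stem 'foot' ([ruvovɔbɔ], [ruvovɔb]) shows [b] unchanged in both environments, so [b] cannot be basic with [p] derived in isolation.
The underlying segment must be /p/; voiceless stops become voiced between vowels, yielding [b] there.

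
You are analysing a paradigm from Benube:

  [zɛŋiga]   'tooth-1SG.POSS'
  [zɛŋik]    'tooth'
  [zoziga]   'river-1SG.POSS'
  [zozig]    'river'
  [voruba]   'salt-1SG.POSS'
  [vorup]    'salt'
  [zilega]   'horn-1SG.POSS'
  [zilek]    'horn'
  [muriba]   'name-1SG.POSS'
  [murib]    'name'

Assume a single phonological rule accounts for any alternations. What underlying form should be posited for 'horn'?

/zilek/

'horn' shows [g] ~ [k] at the end of the stem ([zilega] vs [zilek]).
But 'river' keeps [g] in both environments ([zoziga], [zozig]), so there is no rule changing /g/ to [k] in isolation.
So /k/ is underlying, and a rule of intervocalic voicing — voiceless stops become voiced between vowels — gives [g].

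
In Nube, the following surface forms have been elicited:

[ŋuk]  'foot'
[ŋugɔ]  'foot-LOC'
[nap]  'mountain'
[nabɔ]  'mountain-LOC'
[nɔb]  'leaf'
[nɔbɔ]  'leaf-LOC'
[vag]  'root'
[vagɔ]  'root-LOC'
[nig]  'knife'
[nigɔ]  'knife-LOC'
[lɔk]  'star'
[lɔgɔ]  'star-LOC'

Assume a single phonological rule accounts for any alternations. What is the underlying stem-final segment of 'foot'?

/k/

The stem for 'foot' ends in [k] in [ŋuk] but [g] in [ŋugɔ].
The stem 'root' ([vag], [vagɔ]) shows [g] unchanged in both environments, so [g] cannot be basic with [k] derived in isolation.
The alternation reflects intervocalic voicing: voiceless stops become voiced between vowels. /k/ is underlying.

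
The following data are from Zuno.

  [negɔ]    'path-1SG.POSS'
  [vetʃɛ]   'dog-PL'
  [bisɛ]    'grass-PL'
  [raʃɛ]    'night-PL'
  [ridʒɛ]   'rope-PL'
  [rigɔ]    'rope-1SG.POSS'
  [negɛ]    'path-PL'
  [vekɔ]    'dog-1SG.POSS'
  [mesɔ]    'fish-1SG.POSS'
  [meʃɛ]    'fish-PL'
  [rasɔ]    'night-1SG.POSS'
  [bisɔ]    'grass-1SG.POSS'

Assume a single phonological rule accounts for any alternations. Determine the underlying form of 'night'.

/raʃ/

In [rasɔ] and [raʃɛ] the final segment of 'night' alternates: [s] ~ [ʃ].
Compare 'grass', with invariant [s] in [bisɔ] and [bisɛ]: an analysis with underlying /s/ and a rule producing [ʃ] before the PL suffix would wrongly predict alternation here too.
Therefore /ʃ/ is basic and [s] is derived by depalatalization (palato-alveolar /tʃ/, /dʒ/ and /ʃ/ become [k], [g] and [s] when no front vowel follows).
The underlying form of 'night' is therefore /raʃ/.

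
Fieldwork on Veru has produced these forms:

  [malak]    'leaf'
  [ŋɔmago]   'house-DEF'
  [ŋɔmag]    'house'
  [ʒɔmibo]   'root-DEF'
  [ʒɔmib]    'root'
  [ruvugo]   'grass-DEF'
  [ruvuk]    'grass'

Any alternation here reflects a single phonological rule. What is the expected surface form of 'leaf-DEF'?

[malago]

'grass' shows [g] ~ [k] at the end of the stem ([ruvugo] vs [ruvuk]).
Compare 'house', with invariant [g] in [ŋɔmago] and [ŋɔmag]: an analysis with underlying /g/ and a rule producing [k] in isolation would wrongly predict alternation here too.
The underlying segment must be /k/; voiceless stops become voiced between vowels, yielding [g] there.
The one attested form of 'leaf', [malak], shows underlying /malak/. Applying the same rule between vowels gives [malago].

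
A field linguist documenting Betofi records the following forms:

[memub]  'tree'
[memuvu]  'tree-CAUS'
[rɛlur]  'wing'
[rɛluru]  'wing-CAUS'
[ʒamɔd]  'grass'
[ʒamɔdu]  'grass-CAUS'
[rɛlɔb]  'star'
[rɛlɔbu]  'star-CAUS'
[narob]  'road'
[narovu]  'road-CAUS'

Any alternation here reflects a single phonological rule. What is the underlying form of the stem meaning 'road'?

/narov/

The root 'road' surfaces as [narob] and [narovu], with a stem-final [b] ~ [v] alternation.
Compare 'star', with invariant [b] in [rɛlɔb] and [rɛlɔbu]: an analysis with underlying /b/ and a rule producing [v] before the CAUS suffix would wrongly predict alternation here too.
The alternation reflects word-final hardening: voiced fricatives become stops word-finally. /v/ is underlying.
Hence 'road' is /narov/ underlyingly.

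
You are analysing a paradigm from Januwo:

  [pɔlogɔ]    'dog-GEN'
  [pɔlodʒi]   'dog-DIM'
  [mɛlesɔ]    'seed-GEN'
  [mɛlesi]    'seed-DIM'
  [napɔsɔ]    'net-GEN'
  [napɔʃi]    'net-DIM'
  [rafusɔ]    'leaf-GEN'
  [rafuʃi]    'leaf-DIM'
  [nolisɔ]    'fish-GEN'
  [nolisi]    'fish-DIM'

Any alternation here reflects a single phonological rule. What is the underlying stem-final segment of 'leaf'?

In [rafusɔ] and [rafuʃi] the final segment of 'leaf' alternates: [s] ~ [ʃ].
But 'fish' keeps [s] in both environments ([nolisɔ], [nolisi]), so there is no rule changing /s/ to [ʃ] before the DIM suffix.
So /ʃ/ is underlying, and a rule of depalatalization — palato-alveolar /dʒ/ and /ʃ/ become [g] and [s] when no front vowel follows — gives [s].

/ʃ/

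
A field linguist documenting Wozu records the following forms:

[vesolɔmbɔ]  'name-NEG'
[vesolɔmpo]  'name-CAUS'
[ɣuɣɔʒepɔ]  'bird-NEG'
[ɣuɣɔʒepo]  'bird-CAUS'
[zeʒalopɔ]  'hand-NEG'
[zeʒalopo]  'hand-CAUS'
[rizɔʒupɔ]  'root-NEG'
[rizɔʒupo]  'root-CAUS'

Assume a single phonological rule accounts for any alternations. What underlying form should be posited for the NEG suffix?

The NEG morpheme has two allomorphs, [-bɔ] and [-pɔ].
The CAUS suffix, which begins with [p], is invariant after every stem; so [p] is not altered by any rule here.
The NEG suffix is therefore /-bɔ/ underlyingly, with post-vocalic devoicing: voiced stops become voiceless after a vowel.

/-bɔ/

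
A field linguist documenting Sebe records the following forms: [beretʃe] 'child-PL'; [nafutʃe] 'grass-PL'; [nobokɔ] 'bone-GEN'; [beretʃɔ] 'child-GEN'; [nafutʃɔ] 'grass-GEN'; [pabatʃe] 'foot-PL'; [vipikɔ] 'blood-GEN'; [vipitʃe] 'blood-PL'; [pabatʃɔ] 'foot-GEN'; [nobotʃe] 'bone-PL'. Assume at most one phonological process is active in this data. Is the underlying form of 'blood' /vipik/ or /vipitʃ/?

In [vipikɔ] and [vipitʃe] the final segment of 'blood' alternates: [k] ~ [tʃ].
But 'child' keeps [tʃ] in both environments ([beretʃɔ], [beretʃe]), so there is no rule changing /tʃ/ to [k] before the GEN suffix.
The alternation reflects palatalization before a front vowel: /k/ becomes palato-alveolar [tʃ] before a front vowel. /k/ is underlying.

/vipik/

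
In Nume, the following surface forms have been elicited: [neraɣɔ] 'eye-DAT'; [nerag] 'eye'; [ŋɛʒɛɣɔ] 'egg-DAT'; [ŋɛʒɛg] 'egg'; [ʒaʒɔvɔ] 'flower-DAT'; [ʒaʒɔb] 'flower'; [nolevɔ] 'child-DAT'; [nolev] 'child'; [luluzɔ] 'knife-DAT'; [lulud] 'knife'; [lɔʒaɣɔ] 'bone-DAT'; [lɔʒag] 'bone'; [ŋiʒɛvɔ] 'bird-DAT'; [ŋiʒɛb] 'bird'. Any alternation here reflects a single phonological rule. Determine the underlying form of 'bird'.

/ŋiʒɛb/

The root 'bird' surfaces as [ŋiʒɛvɔ] and [ŋiʒɛb], with a stem-final [v] ~ [b] alternation.
If /v/ were underlying and a rule turned it into [b] in isolation, 'child' would also alternate; but it has [v] in both [nolevɔ] and [nolev].
So /b/ is underlying, and a rule of intervocalic spirantization — voiced stops become fricatives between vowels — gives [v].
Hence 'bird' is /ŋiʒɛb/ underlyingly.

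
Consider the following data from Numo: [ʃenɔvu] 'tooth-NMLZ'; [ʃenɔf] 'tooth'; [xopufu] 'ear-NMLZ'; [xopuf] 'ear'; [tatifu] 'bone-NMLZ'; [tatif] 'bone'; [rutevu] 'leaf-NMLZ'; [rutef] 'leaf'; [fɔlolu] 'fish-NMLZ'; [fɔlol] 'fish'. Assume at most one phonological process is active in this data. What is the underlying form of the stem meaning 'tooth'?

/ʃenɔv/

In [ʃenɔvu] and [ʃenɔf] the final segment of 'tooth' alternates: [v] ~ [f].
If /f/ were underlying and a rule turned it into [v] before the NMLZ suffix, 'bone' would also alternate; but it has [f] in both [tatifu] and [tatif].
The alternation reflects word-final obstruent devoicing: voiced obstruents become voiceless word-finally. /v/ is underlying.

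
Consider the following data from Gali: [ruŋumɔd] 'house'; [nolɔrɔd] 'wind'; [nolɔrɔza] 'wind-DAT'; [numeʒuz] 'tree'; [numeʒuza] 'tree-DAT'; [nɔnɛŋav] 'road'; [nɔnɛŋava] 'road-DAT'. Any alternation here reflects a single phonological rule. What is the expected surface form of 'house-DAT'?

[ruŋumɔza]

The stem for 'wind' ends in [d] in [nolɔrɔd] but [z] in [nolɔrɔza].
Compare 'tree', with invariant [z] in [numeʒuz] and [numeʒuza]: an analysis with underlying /z/ and a rule producing [d] in isolation would wrongly predict alternation here too.
Therefore /d/ is basic and [z] is derived by intervocalic spirantization (voiced stops become fricatives between vowels).
From [ruŋumɔd] the stem 'house' is /ruŋumɔd/; between vowels this yields [ruŋumɔza].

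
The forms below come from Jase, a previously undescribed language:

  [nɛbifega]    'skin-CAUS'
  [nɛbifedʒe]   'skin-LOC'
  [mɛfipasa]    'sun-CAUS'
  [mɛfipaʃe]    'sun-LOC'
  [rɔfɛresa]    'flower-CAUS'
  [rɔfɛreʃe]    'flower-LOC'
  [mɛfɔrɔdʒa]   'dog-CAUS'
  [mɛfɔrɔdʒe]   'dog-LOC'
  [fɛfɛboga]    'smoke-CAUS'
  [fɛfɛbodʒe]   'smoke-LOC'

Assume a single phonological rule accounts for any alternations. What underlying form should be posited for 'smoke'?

/fɛfɛbog/

The stem for 'smoke' ends in [g] in [fɛfɛboga] but [dʒ] in [fɛfɛbodʒe].
But 'dog' keeps [dʒ] in both environments ([mɛfɔrɔdʒa], [mɛfɔrɔdʒe]), so there is no rule changing /dʒ/ to [g] before the CAUS suffix.
The underlying segment must be /g/; /g/ and /s/ become palato-alveolar [dʒ] and [ʃ] before a front vowel, yielding [dʒ] there.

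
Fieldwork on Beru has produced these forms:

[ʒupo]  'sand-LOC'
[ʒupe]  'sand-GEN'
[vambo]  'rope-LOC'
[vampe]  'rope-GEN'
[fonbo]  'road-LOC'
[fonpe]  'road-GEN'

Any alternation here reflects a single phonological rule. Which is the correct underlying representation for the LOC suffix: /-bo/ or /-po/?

/-bo/

The LOC morpheme has two allomorphs, [-bo] and [-po].
By contrast the GEN suffix keeps its initial [p] throughout — that segment must be underlying.
The LOC suffix is therefore /-bo/ underlyingly, with post-vocalic devoicing: voiced stops become voiceless after a vowel.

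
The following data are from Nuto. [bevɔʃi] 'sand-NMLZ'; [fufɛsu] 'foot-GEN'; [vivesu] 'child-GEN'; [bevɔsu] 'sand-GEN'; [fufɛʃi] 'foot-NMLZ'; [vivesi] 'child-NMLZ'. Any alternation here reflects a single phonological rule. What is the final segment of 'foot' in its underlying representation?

/ʃ/

The root 'foot' surfaces as [fufɛsu] and [fufɛʃi], with a stem-final [s] ~ [ʃ] alternation.
Compare 'child', with invariant [s] in [vivesu] and [vivesi]: an analysis with underlying /s/ and a rule producing [ʃ] before the NMLZ suffix would wrongly predict alternation here too.
The alternation reflects depalatalization: palato-alveolar /ʃ/ becomes [s] when no front vowel follows. /ʃ/ is underlying.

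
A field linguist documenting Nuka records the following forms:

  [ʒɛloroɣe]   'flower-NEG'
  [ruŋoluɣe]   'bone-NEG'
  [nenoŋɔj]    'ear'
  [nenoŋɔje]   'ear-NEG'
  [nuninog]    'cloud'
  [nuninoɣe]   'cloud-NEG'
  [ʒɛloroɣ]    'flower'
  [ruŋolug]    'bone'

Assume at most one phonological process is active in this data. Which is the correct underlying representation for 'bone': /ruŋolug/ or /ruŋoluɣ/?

/ruŋolug/

In [ruŋoluɣe] and [ruŋolug] the final segment of 'bone' alternates: [ɣ] ~ [g].
If /ɣ/ were underlying and a rule turned it into [g] in isolation, 'flower' would also alternate; but it has [ɣ] in both [ʒɛloroɣe] and [ʒɛloroɣ].
So /g/ is underlying, and a rule of intervocalic spirantization — voiced stops become fricatives between vowels — gives [ɣ].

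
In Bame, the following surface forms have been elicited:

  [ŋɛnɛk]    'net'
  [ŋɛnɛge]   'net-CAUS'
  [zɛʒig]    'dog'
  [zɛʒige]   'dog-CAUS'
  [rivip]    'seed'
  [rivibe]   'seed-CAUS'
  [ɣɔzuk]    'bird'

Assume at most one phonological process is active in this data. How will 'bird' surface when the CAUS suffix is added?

[ɣɔzuge]

The root 'net' surfaces as [ŋɛnɛk] and [ŋɛnɛge], with a stem-final [k] ~ [g] alternation.
But 'dog' keeps [g] in both environments ([zɛʒig], [zɛʒige]), so there is no rule changing /g/ to [k] in isolation.
The underlying segment must be /k/; voiceless stops become voiced between vowels, yielding [g] there.
From [ɣɔzuk] the stem 'bird' is /ɣɔzuk/; between vowels this yields [ɣɔzuge].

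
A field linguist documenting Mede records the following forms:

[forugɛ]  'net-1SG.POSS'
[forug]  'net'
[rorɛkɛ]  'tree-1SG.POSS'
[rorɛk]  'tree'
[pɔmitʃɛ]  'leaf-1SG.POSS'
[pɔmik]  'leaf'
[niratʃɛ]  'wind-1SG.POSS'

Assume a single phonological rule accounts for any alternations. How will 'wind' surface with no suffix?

[nirak]

The root 'leaf' surfaces as [pɔmitʃɛ] and [pɔmik], with a stem-final [tʃ] ~ [k] alternation.
Compare 'tree', with invariant [k] in [rorɛkɛ] and [rorɛk]: an analysis with underlying /k/ and a rule producing [tʃ] before the 1SG.POSS suffix would wrongly predict alternation here too.
Therefore /tʃ/ is basic and [k] is derived by depalatalization (palato-alveolar /tʃ/ becomes [k] when no front vowel follows).
From [niratʃɛ] the stem 'wind' is /niratʃ/; when no front vowel follows this yields [nirak].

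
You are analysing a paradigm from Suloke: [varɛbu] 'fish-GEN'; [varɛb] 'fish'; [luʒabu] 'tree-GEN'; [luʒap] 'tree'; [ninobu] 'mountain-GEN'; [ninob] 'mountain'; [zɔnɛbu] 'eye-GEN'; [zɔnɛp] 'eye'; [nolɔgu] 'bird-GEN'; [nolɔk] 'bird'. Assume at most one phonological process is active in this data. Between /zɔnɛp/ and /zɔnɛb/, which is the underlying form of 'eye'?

/zɔnɛp/

'eye' shows [b] ~ [p] at the end of the stem ([zɔnɛbu] vs [zɔnɛp]).
If /b/ were underlying and a rule turned it into [p] in isolation, 'fish' would also alternate; but it has [b] in both [varɛbu] and [varɛb].
The underlying segment must be /p/; voiceless stops become voiced between vowels, yielding [b] there.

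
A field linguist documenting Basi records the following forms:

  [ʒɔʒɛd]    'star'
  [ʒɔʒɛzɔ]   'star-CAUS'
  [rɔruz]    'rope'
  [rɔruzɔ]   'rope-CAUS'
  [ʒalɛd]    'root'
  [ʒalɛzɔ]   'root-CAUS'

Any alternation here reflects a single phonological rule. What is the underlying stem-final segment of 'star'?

The stem for 'star' ends in [d] in [ʒɔʒɛd] but [z] in [ʒɔʒɛzɔ].
The stem 'rope' ([rɔruz], [rɔruzɔ]) shows [z] unchanged in both environments, so [z] cannot be basic with [d] derived in isolation.
So /d/ is underlying, and a rule of intervocalic spirantization — voiced stops become fricatives between vowels — gives [z].

/d/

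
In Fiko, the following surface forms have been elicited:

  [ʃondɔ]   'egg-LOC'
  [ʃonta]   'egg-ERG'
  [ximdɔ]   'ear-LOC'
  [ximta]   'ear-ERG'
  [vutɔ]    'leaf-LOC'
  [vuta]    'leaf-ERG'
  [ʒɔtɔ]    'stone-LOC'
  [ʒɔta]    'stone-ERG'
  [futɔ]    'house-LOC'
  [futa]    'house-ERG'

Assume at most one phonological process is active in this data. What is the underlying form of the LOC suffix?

The LOC suffix surfaces as [-dɔ] and [-tɔ], depending on the final segment of the stem.
The ERG suffix, which begins with [t], is invariant after every stem; so [t] is not altered by any rule here.
The LOC suffix is therefore /-dɔ/ underlyingly, with post-vocalic devoicing: voiced stops become voiceless after a vowel.

/-dɔ/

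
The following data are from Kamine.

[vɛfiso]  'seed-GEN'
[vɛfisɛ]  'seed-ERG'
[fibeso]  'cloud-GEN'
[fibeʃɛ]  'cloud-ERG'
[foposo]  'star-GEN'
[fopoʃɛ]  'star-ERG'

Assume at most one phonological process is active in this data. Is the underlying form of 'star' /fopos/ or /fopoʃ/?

The root 'star' surfaces as [foposo] and [fopoʃɛ], with a stem-final [s] ~ [ʃ] alternation.
Compare 'seed', with invariant [s] in [vɛfiso] and [vɛfisɛ]: an analysis with underlying /s/ and a rule producing [ʃ] before the ERG suffix would wrongly predict alternation here too.
The underlying segment must be /ʃ/; palato-alveolar /ʃ/ becomes [s] when no front vowel follows, yielding [s] there.

/fopoʃ/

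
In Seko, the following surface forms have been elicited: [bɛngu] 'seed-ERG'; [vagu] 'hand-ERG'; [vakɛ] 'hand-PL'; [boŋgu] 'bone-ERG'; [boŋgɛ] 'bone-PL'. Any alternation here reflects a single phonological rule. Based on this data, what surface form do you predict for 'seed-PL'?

The PL suffix surfaces as [-gɛ] and [-kɛ], depending on the final segment of the stem.
By contrast the ERG suffix keeps its initial [g] throughout — that segment must be underlying.
So the underlying form is /-kɛ/, and voiceless stops become voiced after a nasal.
After 'seed', which ends in a nasal, the suffix surfaces as [-gɛ], giving [bɛngɛ].

[bɛngɛ]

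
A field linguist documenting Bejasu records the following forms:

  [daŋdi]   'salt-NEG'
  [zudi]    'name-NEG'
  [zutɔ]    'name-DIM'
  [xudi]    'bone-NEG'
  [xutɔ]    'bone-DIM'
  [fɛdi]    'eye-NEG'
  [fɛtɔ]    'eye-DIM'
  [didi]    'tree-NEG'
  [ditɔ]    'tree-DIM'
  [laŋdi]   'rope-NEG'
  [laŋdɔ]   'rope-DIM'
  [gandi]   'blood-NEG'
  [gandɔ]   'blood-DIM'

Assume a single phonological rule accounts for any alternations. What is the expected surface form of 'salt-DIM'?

The DIM morpheme has two allomorphs, [-dɔ] and [-tɔ].
By contrast the NEG suffix keeps its initial [d] throughout — that segment must be underlying.
So the underlying form is /-tɔ/, and voiceless stops become voiced after a nasal.
After 'salt', which ends in a nasal, the suffix surfaces as [-dɔ], giving [daŋdɔ].

[daŋdɔ]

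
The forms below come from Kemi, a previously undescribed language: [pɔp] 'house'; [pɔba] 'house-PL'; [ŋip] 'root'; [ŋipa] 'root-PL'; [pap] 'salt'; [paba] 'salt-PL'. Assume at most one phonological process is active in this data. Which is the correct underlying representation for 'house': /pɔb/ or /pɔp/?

/pɔb/

The root 'house' surfaces as [pɔp] and [pɔba], with a stem-final [p] ~ [b] alternation.
Compare 'root', with invariant [p] in [ŋip] and [ŋipa]: an analysis with underlying /p/ and a rule producing [b] before the PL suffix would wrongly predict alternation here too.
So /b/ is underlying, and a rule of word-final obstruent devoicing — voiced obstruents become voiceless word-finally — gives [p].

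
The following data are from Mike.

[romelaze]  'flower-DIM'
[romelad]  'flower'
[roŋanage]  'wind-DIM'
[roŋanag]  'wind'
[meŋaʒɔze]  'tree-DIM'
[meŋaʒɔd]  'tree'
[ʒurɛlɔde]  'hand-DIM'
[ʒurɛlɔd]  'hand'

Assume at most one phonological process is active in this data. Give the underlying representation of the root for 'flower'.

'flower' shows [z] ~ [d] at the end of the stem ([romelaze] vs [romelad]).
The stem 'hand' ([ʒurɛlɔde], [ʒurɛlɔd]) shows [d] unchanged in both environments, so [d] cannot be basic with [z] derived before the DIM suffix.
Therefore /z/ is basic and [d] is derived by word-final hardening (voiced fricatives become stops word-finally).
Hence 'flower' is /romelaz/ underlyingly.

/romelaz/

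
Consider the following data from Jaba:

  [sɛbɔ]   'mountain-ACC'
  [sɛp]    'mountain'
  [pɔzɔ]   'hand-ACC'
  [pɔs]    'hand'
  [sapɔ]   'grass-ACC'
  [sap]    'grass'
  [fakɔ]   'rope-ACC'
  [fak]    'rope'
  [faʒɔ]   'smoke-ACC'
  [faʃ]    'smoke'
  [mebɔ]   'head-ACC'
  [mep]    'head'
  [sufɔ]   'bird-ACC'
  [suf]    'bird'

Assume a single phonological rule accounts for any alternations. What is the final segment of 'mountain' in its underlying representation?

/b/

The stem for 'mountain' ends in [b] in [sɛbɔ] but [p] in [sɛp].
If /p/ were underlying and a rule turned it into [b] before the ACC suffix, 'grass' would also alternate; but it has [p] in both [sapɔ] and [sap].
Therefore /b/ is basic and [p] is derived by word-final obstruent devoicing (voiced obstruents become voiceless word-finally).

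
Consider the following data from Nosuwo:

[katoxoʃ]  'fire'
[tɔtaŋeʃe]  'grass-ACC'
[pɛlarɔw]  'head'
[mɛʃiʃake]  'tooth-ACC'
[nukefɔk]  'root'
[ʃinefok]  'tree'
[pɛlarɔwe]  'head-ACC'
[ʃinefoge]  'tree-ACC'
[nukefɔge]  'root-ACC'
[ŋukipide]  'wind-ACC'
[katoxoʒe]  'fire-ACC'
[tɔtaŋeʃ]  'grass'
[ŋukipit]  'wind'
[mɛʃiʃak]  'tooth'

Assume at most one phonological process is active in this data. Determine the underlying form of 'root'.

/nukefɔg/

The root 'root' surfaces as [nukefɔk] and [nukefɔge], with a stem-final [k] ~ [g] alternation.
But 'tooth' keeps [k] in both environments ([mɛʃiʃak], [mɛʃiʃake]), so there is no rule changing /k/ to [g] before the ACC suffix.
The underlying segment must be /g/; voiced obstruents become voiceless word-finally, yielding [k] there.
So 'root' = /nukefɔg/.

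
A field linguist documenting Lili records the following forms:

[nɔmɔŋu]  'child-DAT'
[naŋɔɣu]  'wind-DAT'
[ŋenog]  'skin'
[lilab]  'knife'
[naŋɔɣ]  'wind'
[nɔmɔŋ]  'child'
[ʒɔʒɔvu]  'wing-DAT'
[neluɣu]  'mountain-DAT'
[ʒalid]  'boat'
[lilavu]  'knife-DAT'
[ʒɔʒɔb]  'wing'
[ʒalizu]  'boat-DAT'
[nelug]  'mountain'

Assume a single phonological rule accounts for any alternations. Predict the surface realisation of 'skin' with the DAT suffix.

The root 'mountain' surfaces as [neluɣu] and [nelug], with a stem-final [ɣ] ~ [g] alternation.
Compare 'wind', with invariant [ɣ] in [naŋɔɣu] and [naŋɔɣ]: an analysis with underlying /ɣ/ and a rule producing [g] in isolation would wrongly predict alternation here too.
So /g/ is underlying, and a rule of intervocalic spirantization — voiced stops become fricatives between vowels — gives [ɣ].
From [ŋenog] the stem 'skin' is /ŋenog/; between vowels this yields [ŋenoɣu].

[ŋenoɣu]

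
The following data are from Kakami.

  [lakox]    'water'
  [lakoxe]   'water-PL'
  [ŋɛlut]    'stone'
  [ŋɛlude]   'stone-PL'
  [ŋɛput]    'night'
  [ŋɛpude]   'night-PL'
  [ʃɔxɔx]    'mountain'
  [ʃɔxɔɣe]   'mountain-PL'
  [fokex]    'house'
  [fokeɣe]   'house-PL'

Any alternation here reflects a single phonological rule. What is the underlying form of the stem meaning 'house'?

/fokeɣ/

'house' shows [x] ~ [ɣ] at the end of the stem ([fokex] vs [fokeɣe]).
The stem 'water' ([lakox], [lakoxe]) shows [x] unchanged in both environments, so [x] cannot be basic with [ɣ] derived before the PL suffix.
Therefore /ɣ/ is basic and [x] is derived by word-final obstruent devoicing (voiced obstruents become voiceless word-finally).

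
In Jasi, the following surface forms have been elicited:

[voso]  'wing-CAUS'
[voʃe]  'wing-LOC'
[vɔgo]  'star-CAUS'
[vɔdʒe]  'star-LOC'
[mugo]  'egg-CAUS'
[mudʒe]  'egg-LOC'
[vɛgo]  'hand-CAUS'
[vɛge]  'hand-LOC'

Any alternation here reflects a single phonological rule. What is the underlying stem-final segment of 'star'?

/dʒ/

The stem for 'star' ends in [g] in [vɔgo] but [dʒ] in [vɔdʒe].
Compare 'hand', with invariant [g] in [vɛgo] and [vɛge]: an analysis with underlying /g/ and a rule producing [dʒ] before the LOC suffix would wrongly predict alternation here too.
Therefore /dʒ/ is basic and [g] is derived by depalatalization (palato-alveolar /dʒ/ and /ʃ/ become [g] and [s] when no front vowel follows).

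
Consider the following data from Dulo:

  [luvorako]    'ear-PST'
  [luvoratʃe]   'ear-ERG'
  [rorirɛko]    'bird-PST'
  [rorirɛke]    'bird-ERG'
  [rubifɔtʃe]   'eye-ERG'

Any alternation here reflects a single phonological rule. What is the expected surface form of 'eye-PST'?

[rubifɔko]

In [luvorako] and [luvoratʃe] the final segment of 'ear' alternates: [k] ~ [tʃ].
The stem 'bird' ([rorirɛko], [rorirɛke]) shows [k] unchanged in both environments, so [k] cannot be basic with [tʃ] derived before the ERG suffix.
The alternation reflects depalatalization: palato-alveolar /tʃ/ becomes [k] when no front vowel follows. /tʃ/ is underlying.
The one attested form of 'eye', [rubifɔtʃe], shows underlying /rubifɔtʃ/. Applying the same rule when no front vowel follows gives [rubifɔko].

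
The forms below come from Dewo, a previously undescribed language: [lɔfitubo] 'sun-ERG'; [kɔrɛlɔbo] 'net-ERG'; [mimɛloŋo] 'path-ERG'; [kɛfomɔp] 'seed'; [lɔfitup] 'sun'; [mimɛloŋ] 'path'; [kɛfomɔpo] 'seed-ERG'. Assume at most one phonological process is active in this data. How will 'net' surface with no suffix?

The stem for 'sun' ends in [b] in [lɔfitubo] but [p] in [lɔfitup].
Compare 'seed', with invariant [p] in [kɛfomɔpo] and [kɛfomɔp]: an analysis with underlying /p/ and a rule producing [b] before the ERG suffix would wrongly predict alternation here too.
So /b/ is underlying, and a rule of word-final obstruent devoicing — voiced obstruents become voiceless word-finally — gives [p].
The one attested form of 'net', [kɔrɛlɔbo], shows underlying /kɔrɛlɔb/. Applying the same rule word-finally gives [kɔrɛlɔp].

[kɔrɛlɔp]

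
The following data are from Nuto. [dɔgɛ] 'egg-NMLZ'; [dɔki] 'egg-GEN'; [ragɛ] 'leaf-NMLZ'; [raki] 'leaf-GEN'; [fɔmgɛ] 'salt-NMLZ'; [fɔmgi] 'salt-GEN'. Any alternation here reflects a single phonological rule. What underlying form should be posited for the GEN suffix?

The GEN suffix surfaces as [-gi] and [-ki], depending on the final segment of the stem.
The NMLZ suffix, which begins with [g], is invariant after every stem; so [g] is not altered by any rule here.
So the underlying form is /-ki/, and voiceless stops become voiced after a nasal.

/-ki/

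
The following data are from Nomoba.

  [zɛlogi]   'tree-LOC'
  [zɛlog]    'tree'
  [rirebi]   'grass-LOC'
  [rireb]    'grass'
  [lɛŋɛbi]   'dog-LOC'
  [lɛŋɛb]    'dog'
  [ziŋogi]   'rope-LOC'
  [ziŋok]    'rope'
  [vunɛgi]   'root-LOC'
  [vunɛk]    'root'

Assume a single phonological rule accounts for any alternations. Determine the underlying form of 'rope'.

The root 'rope' surfaces as [ziŋogi] and [ziŋok], with a stem-final [g] ~ [k] alternation.
The stem 'tree' ([zɛlogi], [zɛlog]) shows [g] unchanged in both environments, so [g] cannot be basic with [k] derived in isolation.
Therefore /k/ is basic and [g] is derived by intervocalic voicing (voiceless stops become voiced between vowels).

/ziŋok/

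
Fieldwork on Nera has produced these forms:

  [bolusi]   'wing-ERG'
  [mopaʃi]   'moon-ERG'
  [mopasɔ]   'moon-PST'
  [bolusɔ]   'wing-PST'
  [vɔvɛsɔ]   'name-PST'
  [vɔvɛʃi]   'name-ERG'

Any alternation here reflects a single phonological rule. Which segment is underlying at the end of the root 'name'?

/ʃ/

In [vɔvɛsɔ] and [vɔvɛʃi] the final segment of 'name' alternates: [s] ~ [ʃ].
The stem 'wing' ([bolusɔ], [bolusi]) shows [s] unchanged in both environments, so [s] cannot be basic with [ʃ] derived before the ERG suffix.
Therefore /ʃ/ is basic and [s] is derived by depalatalization (palato-alveolar /ʃ/ becomes [s] when no front vowel follows).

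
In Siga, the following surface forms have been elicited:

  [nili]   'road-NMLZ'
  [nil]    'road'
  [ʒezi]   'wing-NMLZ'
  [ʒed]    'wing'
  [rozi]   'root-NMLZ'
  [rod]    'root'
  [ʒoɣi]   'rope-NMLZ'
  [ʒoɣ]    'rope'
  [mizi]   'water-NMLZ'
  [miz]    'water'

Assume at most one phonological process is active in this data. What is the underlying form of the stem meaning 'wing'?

/ʒed/

In [ʒezi] and [ʒed] the final segment of 'wing' alternates: [z] ~ [d].
But 'water' keeps [z] in both environments ([mizi], [miz]), so there is no rule changing /z/ to [d] in isolation.
Therefore /d/ is basic and [z] is derived by intervocalic spirantization (voiced stops become fricatives between vowels).
So 'wing' = /ʒed/.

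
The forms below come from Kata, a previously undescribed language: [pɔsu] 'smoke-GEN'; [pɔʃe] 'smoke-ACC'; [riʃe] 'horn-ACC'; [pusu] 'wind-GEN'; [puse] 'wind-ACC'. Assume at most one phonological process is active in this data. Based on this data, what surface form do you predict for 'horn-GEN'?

[risu]

The root 'smoke' surfaces as [pɔsu] and [pɔʃe], with a stem-final [s] ~ [ʃ] alternation.
Compare 'wind', with invariant [s] in [pusu] and [puse]: an analysis with underlying /s/ and a rule producing [ʃ] before the ACC suffix would wrongly predict alternation here too.
So /ʃ/ is underlying, and a rule of depalatalization — palato-alveolar /ʃ/ becomes [s] when no front vowel follows — gives [s].
From [riʃe] the stem 'horn' is /riʃ/; when no front vowel follows this yields [risu].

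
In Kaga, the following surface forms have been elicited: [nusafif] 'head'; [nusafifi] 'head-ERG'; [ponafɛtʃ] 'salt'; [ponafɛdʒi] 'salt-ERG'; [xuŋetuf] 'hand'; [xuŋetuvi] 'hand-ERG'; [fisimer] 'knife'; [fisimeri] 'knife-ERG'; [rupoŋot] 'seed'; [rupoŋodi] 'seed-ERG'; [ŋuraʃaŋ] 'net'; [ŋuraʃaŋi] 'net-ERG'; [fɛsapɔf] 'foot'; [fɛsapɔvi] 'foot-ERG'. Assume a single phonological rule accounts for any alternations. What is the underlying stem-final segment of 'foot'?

/v/

In [fɛsapɔf] and [fɛsapɔvi] the final segment of 'foot' alternates: [f] ~ [v].
The stem 'head' ([nusafif], [nusafifi]) shows [f] unchanged in both environments, so [f] cannot be basic with [v] derived before the ERG suffix.
So /v/ is underlying, and a rule of word-final obstruent devoicing — voiced obstruents become voiceless word-finally — gives [f].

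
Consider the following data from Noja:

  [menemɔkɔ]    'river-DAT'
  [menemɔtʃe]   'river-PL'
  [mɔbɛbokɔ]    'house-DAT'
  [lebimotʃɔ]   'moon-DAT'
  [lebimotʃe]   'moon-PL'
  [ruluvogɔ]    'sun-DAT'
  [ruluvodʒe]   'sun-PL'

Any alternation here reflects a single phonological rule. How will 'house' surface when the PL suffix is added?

The stem for 'river' ends in [k] in [menemɔkɔ] but [tʃ] in [menemɔtʃe].
The stem 'moon' ([lebimotʃɔ], [lebimotʃe]) shows [tʃ] unchanged in both environments, so [tʃ] cannot be basic with [k] derived before the DAT suffix.
So /k/ is underlying, and a rule of palatalization before a front vowel — /k/ and /g/ become palato-alveolar [tʃ] and [dʒ] before a front vowel — gives [tʃ].
The one attested form of 'house', [mɔbɛbokɔ], shows underlying /mɔbɛbok/. Applying the same rule before a front vowel gives [mɔbɛbotʃe].

[mɔbɛbotʃe]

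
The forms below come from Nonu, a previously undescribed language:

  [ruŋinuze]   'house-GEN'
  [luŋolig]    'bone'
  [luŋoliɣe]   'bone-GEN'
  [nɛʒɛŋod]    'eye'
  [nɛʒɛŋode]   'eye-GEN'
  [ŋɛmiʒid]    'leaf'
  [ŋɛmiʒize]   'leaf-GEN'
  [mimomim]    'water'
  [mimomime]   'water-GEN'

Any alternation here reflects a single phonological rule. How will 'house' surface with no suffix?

[ruŋinud]

In [ŋɛmiʒid] and [ŋɛmiʒize] the final segment of 'leaf' alternates: [d] ~ [z].
The stem 'eye' ([nɛʒɛŋod], [nɛʒɛŋode]) shows [d] unchanged in both environments, so [d] cannot be basic with [z] derived before the GEN suffix.
The underlying segment must be /z/; voiced fricatives become stops word-finally, yielding [d] there.
From [ruŋinuze] the stem 'house' is /ruŋinuz/; word-finally this yields [ruŋinud].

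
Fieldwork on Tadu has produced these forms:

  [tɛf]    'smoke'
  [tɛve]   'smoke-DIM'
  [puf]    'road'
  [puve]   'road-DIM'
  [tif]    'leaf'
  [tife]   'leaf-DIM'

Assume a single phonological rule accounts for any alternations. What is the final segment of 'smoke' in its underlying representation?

In [tɛf] and [tɛve] the final segment of 'smoke' alternates: [f] ~ [v].
If /f/ were underlying and a rule turned it into [v] before the DIM suffix, 'leaf' would also alternate; but it has [f] in both [tif] and [tife].
So /v/ is underlying, and a rule of word-final obstruent devoicing — voiced obstruents become voiceless word-finally — gives [f].

/v/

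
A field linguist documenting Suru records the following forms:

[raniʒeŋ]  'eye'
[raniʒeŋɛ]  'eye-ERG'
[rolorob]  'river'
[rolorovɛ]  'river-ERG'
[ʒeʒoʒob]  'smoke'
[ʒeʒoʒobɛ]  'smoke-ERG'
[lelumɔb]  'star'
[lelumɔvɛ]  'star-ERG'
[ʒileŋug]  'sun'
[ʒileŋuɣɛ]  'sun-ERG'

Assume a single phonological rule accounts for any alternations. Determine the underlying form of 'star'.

/lelumɔv/

'star' shows [b] ~ [v] at the end of the stem ([lelumɔb] vs [lelumɔvɛ]).
But 'smoke' keeps [b] in both environments ([ʒeʒoʒob], [ʒeʒoʒobɛ]), so there is no rule changing /b/ to [v] before the ERG suffix.
So /v/ is underlying, and a rule of word-final hardening — voiced fricatives become stops word-finally — gives [b].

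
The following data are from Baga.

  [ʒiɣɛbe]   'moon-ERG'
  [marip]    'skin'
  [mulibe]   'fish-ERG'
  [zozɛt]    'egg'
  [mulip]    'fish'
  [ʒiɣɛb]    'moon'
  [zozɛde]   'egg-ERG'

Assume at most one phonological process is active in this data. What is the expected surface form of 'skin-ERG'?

[maribe]

'fish' shows [b] ~ [p] at the end of the stem ([mulibe] vs [mulip]).
The stem 'moon' ([ʒiɣɛbe], [ʒiɣɛb]) shows [b] unchanged in both environments, so [b] cannot be basic with [p] derived in isolation.
Therefore /p/ is basic and [b] is derived by intervocalic voicing (voiceless stops become voiced between vowels).
From [marip] the stem 'skin' is /marip/; between vowels this yields [maribe].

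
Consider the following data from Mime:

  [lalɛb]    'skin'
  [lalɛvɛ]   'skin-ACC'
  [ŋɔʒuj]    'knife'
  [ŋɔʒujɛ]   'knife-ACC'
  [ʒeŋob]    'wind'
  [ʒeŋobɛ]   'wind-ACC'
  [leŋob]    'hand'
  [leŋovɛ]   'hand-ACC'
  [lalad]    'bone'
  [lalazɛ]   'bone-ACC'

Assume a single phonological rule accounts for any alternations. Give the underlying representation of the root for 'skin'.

In [lalɛb] and [lalɛvɛ] the final segment of 'skin' alternates: [b] ~ [v].
If /b/ were underlying and a rule turned it into [v] before the ACC suffix, 'wind' would also alternate; but it has [b] in both [ʒeŋob] and [ʒeŋobɛ].
The alternation reflects word-final hardening: voiced fricatives become stops word-finally. /v/ is underlying.
The underlying form of 'skin' is therefore /lalɛv/.

/lalɛv/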